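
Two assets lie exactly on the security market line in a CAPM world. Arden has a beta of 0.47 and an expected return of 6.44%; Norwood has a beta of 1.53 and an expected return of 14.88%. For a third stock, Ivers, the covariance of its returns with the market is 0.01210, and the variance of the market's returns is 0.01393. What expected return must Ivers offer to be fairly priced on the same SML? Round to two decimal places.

9.61%

MRP = (14.88% − 6.44%) / (1.53 − 0.47) = 7.9623%
R_f = 6.44% − 0.47 × 7.9623% = 2.6977%
β_Ivers = Cov / Var(R_m) = 0.01210 / 0.01393 = 0.8686
E(R_Ivers) = R_f + β × MRP = 2.6977% + 0.8686 × 7.9623% = 9.61%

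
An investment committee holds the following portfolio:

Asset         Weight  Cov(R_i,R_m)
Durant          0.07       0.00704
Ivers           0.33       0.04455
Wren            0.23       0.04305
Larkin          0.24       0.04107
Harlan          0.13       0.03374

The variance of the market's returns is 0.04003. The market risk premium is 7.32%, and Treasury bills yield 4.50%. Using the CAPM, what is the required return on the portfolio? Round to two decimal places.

11.69%

β_Durant = 0.00704 / 0.04003 = 0.1759
β_Ivers = 0.04455 / 0.04003 = 1.1129
β_Wren = 0.04305 / 0.04003 = 1.0754
β_Larkin = 0.04107 / 0.04003 = 1.0260
β_Harlan = 0.03374 / 0.04003 = 0.8429
β_P = Σ w_i β_i = 0.07×0.1759 + 0.33×1.1129 + 0.23×1.0754 + 0.24×1.0260 + 0.13×0.8429 = 0.9827
E(R_P) = R_f + β_P × MRP = 4.50% + 0.9827 × 7.32% = 11.69%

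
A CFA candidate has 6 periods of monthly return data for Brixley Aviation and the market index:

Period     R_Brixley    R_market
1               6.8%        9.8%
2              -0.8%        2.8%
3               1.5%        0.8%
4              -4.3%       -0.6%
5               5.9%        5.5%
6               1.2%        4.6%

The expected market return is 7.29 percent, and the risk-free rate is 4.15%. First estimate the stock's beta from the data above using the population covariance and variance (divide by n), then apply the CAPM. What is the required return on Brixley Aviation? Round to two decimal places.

Mean R_i = (6.8 − 0.8 + 1.5 − 4.3 + 5.9 + 1.2) / 6 = 1.7167%
Mean R_m = (9.8 + 2.8 + 0.8 − 0.6 + 5.5 + 4.6) / 6 = 3.8167%
Σ(R_i − R̄_i)(R_m − R̄_m) = 66.8383  ⇒  Cov = 66.8383 / 6 = 11.1397
Σ(R_m − R̄_m)² = 68.8883  ⇒  Var(R_m) = 68.8883 / 6 = 11.4814
β = Cov / Var(R_m) = 11.1397 / 11.4814 = 0.9702
MRP = 7.29% − 4.15% = 3.14%
E(R) = R_f + β × MRP = 4.15% + 0.9702 × 3.14% = 7.20%

7.20%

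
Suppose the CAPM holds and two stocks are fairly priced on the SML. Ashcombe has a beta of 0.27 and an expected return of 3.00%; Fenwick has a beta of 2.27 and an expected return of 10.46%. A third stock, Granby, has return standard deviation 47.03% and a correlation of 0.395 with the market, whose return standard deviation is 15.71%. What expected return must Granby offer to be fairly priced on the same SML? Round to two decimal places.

6.40%

MRP = (10.46% − 3.00%) / (2.27 − 0.27) = 3.7300%
R_f = 3.00% − 0.27 × 3.7300% = 1.9929%
β_Granby = ρ·σ_i/σ_m = 0.395 × 47.03 / 15.71 = 1.1825
E(R_Granby) = R_f + β × MRP = 1.9929% + 1.1825 × 3.7300% = 6.40%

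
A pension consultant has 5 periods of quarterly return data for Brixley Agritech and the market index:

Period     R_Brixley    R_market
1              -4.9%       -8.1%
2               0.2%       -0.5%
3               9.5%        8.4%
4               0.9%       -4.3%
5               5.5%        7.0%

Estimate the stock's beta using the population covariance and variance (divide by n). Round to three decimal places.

Mean R_i = (-4.9 + 0.2 + 9.5 + 0.9 + 5.5) / 5 = 2.2400%
Mean R_m = (-8.1 − 0.5 + 8.4 − 4.3 + 7.0) / 5 = 0.5000%
Σ(R_i − R̄_i)(R_m − R̄_m) = 148.4200  ⇒  Cov = 148.4200 / 5 = 29.6840
Σ(R_m − R̄_m)² = 202.6600  ⇒  Var(R_m) = 202.6600 / 5 = 40.5320
β = Cov / Var(R_m) = 29.6840 / 40.5320 = 0.7324

0.732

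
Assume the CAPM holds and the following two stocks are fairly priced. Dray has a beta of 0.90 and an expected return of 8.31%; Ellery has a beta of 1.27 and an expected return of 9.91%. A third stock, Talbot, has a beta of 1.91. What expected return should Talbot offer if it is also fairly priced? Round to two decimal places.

12.68%

MRP (SML slope) = (9.91% − 8.31%) / (1.27 − 0.90) = 1.60% / 0.37 = 4.3243%
R_f (intercept) = 8.31% − 0.90 × 4.3243% = 4.4181%
E(R_Talbot) = R_f + β × MRP = 4.4181% + 1.91 × 4.3243% = 12.68%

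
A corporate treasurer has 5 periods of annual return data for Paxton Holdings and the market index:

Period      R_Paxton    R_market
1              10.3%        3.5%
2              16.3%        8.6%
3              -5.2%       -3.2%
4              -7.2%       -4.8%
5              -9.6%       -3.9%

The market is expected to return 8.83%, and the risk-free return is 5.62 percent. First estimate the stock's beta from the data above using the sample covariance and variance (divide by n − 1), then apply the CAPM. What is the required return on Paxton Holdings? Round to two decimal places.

Mean R_i = (10.3 + 16.3 − 5.2 − 7.2 − 9.6) / 5 = 0.9200%
Mean R_m = (3.5 + 8.6 − 3.2 − 4.8 − 3.9) / 5 = 0.0400%
Σ(R_i − R̄_i)(R_m − R̄_m) = 264.6860  ⇒  Cov = 264.6860 / 4 = 66.1715
Σ(R_m − R̄_m)² = 134.6920  ⇒  Var(R_m) = 134.6920 / 4 = 33.6730
β = Cov / Var(R_m) = 66.1715 / 33.6730 = 1.9651
MRP = 8.83% − 5.62% = 3.21%
E(R) = R_f + β × MRP = 5.62% + 1.9651 × 3.21% = 11.93%

11.93%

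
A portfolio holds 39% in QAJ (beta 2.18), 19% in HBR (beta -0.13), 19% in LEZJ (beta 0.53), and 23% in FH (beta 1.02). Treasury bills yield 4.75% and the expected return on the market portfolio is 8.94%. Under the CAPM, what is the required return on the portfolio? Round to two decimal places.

β_P = Σ w_i β_i = 0.39×2.18 + 0.19×-0.13 + 0.19×0.53 + 0.23×1.02 = 1.1608
MRP = 8.94% − 4.75% = 4.19%
E(R_P) = R_f + β_P × MRP = 4.75% + 1.1608 × 4.19% = 9.61%

9.61%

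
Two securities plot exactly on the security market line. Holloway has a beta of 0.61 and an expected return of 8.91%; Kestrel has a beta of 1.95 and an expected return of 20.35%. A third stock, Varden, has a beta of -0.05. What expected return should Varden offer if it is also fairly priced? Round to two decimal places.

MRP (SML slope) = (20.35% − 8.91%) / (1.95 − 0.61) = 11.44% / 1.34 = 8.5373%
R_f (intercept) = 8.91% − 0.61 × 8.5373% = 3.7022%
E(R_Varden) = R_f + β × MRP = 3.7022% + -0.05 × 8.5373% = 3.28%

3.28%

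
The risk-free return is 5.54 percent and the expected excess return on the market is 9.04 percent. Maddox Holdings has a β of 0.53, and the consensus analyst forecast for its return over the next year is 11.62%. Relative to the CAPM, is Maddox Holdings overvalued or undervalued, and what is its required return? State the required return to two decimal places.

Required return = R_f + β·MRP = 5.54% + 0.53 × 9.04% = 10.33%
Forecast 11.62% > required 10.33% → the stock plots above the SML → undervalued.

Undervalued; required return 10.33%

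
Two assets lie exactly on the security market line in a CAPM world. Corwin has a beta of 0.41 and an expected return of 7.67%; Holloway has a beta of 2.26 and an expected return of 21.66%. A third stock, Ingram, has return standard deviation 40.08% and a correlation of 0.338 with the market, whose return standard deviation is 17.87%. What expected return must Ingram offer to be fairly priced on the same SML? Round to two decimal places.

MRP = (21.66% − 7.67%) / (2.26 − 0.41) = 7.5622%
R_f = 7.67% − 0.41 × 7.5622% = 4.5695%
β_Ingram = ρ·σ_i/σ_m = 0.338 × 40.08 / 17.87 = 0.7581
E(R_Ingram) = R_f + β × MRP = 4.5695% + 0.7581 × 7.5622% = 10.30%

10.30%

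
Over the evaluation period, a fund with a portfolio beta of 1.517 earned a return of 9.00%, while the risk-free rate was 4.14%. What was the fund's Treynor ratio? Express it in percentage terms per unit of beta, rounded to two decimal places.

3.20%

Treynor = (R_P − R_f) / β_P = (9.00% − 4.14%) / 1.5170 = 4.86% / 1.5170 = 3.20%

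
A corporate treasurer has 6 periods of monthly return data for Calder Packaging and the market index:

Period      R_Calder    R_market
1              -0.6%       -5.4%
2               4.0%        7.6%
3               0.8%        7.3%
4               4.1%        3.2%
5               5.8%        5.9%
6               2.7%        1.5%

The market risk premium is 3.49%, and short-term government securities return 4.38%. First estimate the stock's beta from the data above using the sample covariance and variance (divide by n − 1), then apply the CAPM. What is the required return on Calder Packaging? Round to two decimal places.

5.38%

Mean R_i = (-0.6 + 4.0 + 0.8 + 4.1 + 5.8 + 2.7) / 6 = 2.8000%
Mean R_m = (-5.4 + 7.6 + 7.3 + 3.2 + 5.9 + 1.5) / 6 = 3.3500%
Σ(R_i − R̄_i)(R_m − R̄_m) = 34.5900  ⇒  Cov = 34.5900 / 5 = 6.9180
Σ(R_m − R̄_m)² = 120.1750  ⇒  Var(R_m) = 120.1750 / 5 = 24.0350
β = Cov / Var(R_m) = 6.9180 / 24.0350 = 0.2878
E(R) = R_f + β × MRP = 4.38% + 0.2878 × 3.49% = 5.38%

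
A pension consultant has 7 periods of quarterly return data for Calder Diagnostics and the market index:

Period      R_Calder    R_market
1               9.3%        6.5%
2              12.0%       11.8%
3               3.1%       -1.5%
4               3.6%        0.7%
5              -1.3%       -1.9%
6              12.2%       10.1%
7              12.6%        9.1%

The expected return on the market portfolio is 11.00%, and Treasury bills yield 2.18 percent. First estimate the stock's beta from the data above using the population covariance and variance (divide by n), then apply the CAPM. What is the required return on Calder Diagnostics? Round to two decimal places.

Mean R_i = (9.3 + 12.0 + 3.1 + 3.6 − 1.3 + 12.2 + 12.6) / 7 = 7.3571%
Mean R_m = (6.5 + 11.8 − 1.5 + 0.7 − 1.9 + 10.1 + 9.1) / 7 = 4.9714%
Σ(R_i − R̄_i)(R_m − R̄_m) = 184.2414  ⇒  Cov = 184.2414 / 7 = 26.3202
Σ(R_m − R̄_m)² = 199.6543  ⇒  Var(R_m) = 199.6543 / 7 = 28.5220
β = Cov / Var(R_m) = 26.3202 / 28.5220 = 0.9228
MRP = 11.00% − 2.18% = 8.82%
E(R) = R_f + β × MRP = 2.18% + 0.9228 × 8.82% = 10.32%

10.32%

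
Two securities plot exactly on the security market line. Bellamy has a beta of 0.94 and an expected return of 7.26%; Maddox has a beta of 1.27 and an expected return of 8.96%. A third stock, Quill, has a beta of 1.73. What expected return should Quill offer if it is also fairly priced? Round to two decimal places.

11.33%

MRP (SML slope) = (8.96% − 7.26%) / (1.27 − 0.94) = 1.70% / 0.33 = 5.1515%
R_f (intercept) = 7.26% − 0.94 × 5.1515% = 2.4176%
E(R_Quill) = R_f + β × MRP = 2.4176% + 1.73 × 5.1515% = 11.33%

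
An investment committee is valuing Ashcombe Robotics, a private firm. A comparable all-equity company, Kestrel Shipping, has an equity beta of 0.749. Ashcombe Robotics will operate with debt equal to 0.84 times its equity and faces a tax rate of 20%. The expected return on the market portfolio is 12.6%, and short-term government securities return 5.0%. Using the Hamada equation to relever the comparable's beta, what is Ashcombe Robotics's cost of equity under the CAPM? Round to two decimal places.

β_L = β_U × [1 + (1 − t)(D/E)] = 0.749 × [1 + (1 − 0.20) × 0.84]
    = 0.749 × [1 + 0.80 × 0.84] = 0.749 × 1.6720 = 1.2523
MRP = 12.6% − 5.0% = 7.60%
E(R) = R_f + β_L × MRP = 5.0% + 1.2523 × 7.6% = 14.52%

14.52%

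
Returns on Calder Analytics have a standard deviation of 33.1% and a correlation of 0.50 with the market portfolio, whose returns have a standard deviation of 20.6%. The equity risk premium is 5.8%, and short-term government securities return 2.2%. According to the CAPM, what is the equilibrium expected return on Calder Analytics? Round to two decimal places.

β = ρ × σ_i / σ_m = 0.50 × 33.1% / 20.6% = 0.8034
E(R) = 2.2% + 0.8034 × 5.8% = 6.86%

6.86%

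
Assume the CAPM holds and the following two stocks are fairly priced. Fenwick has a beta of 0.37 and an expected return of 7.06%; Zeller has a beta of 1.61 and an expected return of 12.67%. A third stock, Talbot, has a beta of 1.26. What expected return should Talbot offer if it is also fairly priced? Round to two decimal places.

11.09%

MRP (SML slope) = (12.67% − 7.06%) / (1.61 − 0.37) = 5.61% / 1.24 = 4.5242%
R_f (intercept) = 7.06% − 0.37 × 4.5242% = 5.3860%
E(R_Talbot) = R_f + β × MRP = 5.3860% + 1.26 × 4.5242% = 11.09%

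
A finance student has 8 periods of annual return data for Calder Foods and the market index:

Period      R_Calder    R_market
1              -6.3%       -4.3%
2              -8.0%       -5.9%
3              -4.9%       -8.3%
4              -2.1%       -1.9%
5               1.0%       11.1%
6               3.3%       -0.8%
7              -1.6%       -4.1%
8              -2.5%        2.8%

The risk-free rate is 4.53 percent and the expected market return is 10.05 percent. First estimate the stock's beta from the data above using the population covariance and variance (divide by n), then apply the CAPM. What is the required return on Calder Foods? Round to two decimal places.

6.60%

Mean R_i = (-6.3 − 8.0 − 4.9 − 2.1 + 1.0 + 3.3 − 1.6 − 2.5) / 8 = -2.6375%
Mean R_m = (-4.3 − 5.9 − 8.3 − 1.9 + 11.1 − 0.8 − 4.1 + 2.8) / 8 = -1.4250%
Σ(R_i − R̄_i)(R_m − R̄_m) = 96.9025  ⇒  Cov = 96.9025 / 8 = 12.1128
Σ(R_m − R̄_m)² = 258.0550  ⇒  Var(R_m) = 258.0550 / 8 = 32.2569
β = Cov / Var(R_m) = 12.1128 / 32.2569 = 0.3755
MRP = 10.05% − 4.53% = 5.52%
E(R) = R_f + β × MRP = 4.53% + 0.3755 × 5.52% = 6.60%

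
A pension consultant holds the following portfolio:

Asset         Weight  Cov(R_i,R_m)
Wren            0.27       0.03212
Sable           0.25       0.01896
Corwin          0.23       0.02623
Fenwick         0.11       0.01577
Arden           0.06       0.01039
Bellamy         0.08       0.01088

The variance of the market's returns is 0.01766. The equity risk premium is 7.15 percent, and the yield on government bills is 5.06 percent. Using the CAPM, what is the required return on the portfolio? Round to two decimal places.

β_Wren = 0.03212 / 0.01766 = 1.8188
β_Sable = 0.01896 / 0.01766 = 1.0736
β_Corwin = 0.02623 / 0.01766 = 1.4853
β_Fenwick = 0.01577 / 0.01766 = 0.8930
β_Arden = 0.01039 / 0.01766 = 0.5883
β_Bellamy = 0.01088 / 0.01766 = 0.6161
β_P = Σ w_i β_i = 0.27×1.8188 + 0.25×1.0736 + 0.23×1.4853 + 0.11×0.8930 + 0.06×0.5883 + 0.08×0.6161 = 1.2839
E(R_P) = R_f + β_P × MRP = 5.06% + 1.2839 × 7.15% = 14.24%

14.24%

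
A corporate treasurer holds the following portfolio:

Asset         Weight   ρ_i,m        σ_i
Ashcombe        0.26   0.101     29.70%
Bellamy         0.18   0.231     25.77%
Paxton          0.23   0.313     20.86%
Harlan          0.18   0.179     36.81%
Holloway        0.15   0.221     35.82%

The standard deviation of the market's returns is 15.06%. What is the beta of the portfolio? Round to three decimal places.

0.380

β_Ashcombe = 0.101 × 29.70% / 15.06% = 0.1992
β_Bellamy = 0.231 × 25.77% / 15.06% = 0.3953
β_Paxton = 0.313 × 20.86% / 15.06% = 0.4335
β_Harlan = 0.179 × 36.81% / 15.06% = 0.4375
β_Holloway = 0.221 × 35.82% / 15.06% = 0.5256
β_P = Σ w_i β_i = 0.26×0.1992 + 0.18×0.3953 + 0.23×0.4335 + 0.18×0.4375 + 0.15×0.5256 = 0.3802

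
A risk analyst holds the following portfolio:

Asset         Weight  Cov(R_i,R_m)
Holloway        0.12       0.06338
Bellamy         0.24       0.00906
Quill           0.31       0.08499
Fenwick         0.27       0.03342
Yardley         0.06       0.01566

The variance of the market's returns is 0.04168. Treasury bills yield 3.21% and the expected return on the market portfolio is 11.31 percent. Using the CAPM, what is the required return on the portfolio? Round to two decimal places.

β_Holloway = 0.06338 / 0.04168 = 1.5206
β_Bellamy = 0.00906 / 0.04168 = 0.2174
β_Quill = 0.08499 / 0.04168 = 2.0391
β_Fenwick = 0.03342 / 0.04168 = 0.8018
β_Yardley = 0.01566 / 0.04168 = 0.3757
β_P = Σ w_i β_i = 0.12×1.5206 + 0.24×0.2174 + 0.31×2.0391 + 0.27×0.8018 + 0.06×0.3757 = 1.1058
MRP = 11.31% − 3.21% = 8.10%
E(R_P) = R_f + β_P × MRP = 3.21% + 1.1058 × 8.10% = 12.17%

12.17%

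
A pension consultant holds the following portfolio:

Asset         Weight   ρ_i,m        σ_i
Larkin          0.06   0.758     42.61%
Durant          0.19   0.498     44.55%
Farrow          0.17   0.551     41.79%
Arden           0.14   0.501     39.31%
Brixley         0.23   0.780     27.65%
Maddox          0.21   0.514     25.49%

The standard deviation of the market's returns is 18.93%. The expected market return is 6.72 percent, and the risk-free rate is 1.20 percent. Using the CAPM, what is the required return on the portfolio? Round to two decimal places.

7.19%

β_Larkin = 0.758 × 42.61% / 18.93% = 1.7062
β_Durant = 0.498 × 44.55% / 18.93% = 1.1720
β_Farrow = 0.551 × 41.79% / 18.93% = 1.2164
β_Arden = 0.501 × 39.31% / 18.93% = 1.0404
β_Brixley = 0.780 × 27.65% / 18.93% = 1.1393
β_Maddox = 0.514 × 25.49% / 18.93% = 0.6921
β_P = Σ w_i β_i = 0.06×1.7062 + 0.19×1.1720 + 0.17×1.2164 + 0.14×1.0404 + 0.23×1.1393 + 0.21×0.6921 = 1.0849
MRP = 6.72% − 1.20% = 5.52%
E(R_P) = R_f + β_P × MRP = 1.20% + 1.0849 × 5.52% = 7.19%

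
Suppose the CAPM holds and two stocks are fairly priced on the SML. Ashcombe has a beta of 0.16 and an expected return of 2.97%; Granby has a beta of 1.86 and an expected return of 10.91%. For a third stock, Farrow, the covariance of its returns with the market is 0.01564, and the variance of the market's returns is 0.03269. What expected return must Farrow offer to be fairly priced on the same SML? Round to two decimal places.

4.46%

MRP = (10.91% − 2.97%) / (1.86 − 0.16) = 4.6706%
R_f = 2.97% − 0.16 × 4.6706% = 2.2227%
β_Farrow = Cov / Var(R_m) = 0.01564 / 0.03269 = 0.4784
E(R_Farrow) = R_f + β × MRP = 2.2227% + 0.4784 × 4.6706% = 4.46%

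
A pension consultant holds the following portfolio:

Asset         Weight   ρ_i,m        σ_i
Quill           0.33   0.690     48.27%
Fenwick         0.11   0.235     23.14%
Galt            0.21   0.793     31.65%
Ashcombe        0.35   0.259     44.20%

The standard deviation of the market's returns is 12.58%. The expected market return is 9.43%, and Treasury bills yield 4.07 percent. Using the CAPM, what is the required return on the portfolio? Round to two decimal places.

12.96%

β_Quill = 0.690 × 48.27% / 12.58% = 2.6476
β_Fenwick = 0.235 × 23.14% / 12.58% = 0.4323
β_Galt = 0.793 × 31.65% / 12.58% = 1.9951
β_Ashcombe = 0.259 × 44.20% / 12.58% = 0.9100
β_P = Σ w_i β_i = 0.33×2.6476 + 0.11×0.4323 + 0.21×1.9951 + 0.35×0.9100 = 1.6587
MRP = 9.43% − 4.07% = 5.36%
E(R_P) = R_f + β_P × MRP = 4.07% + 1.6587 × 5.36% = 12.96%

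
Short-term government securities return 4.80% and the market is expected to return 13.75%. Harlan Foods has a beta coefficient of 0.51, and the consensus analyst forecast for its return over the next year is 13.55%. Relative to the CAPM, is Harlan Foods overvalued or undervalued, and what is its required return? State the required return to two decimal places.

MRP = 13.75% − 4.80% = 8.95%
Required return = R_f + β·MRP = 4.80% + 0.51 × 8.95% = 9.36%
Forecast 13.55% > required 9.36% → the stock plots above the SML → undervalued.

Undervalued; required return 9.36%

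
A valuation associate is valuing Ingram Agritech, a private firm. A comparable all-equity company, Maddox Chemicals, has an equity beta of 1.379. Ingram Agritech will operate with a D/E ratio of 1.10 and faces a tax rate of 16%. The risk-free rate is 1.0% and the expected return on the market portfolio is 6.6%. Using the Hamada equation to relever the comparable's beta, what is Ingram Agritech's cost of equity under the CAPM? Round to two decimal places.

β_L = β_U × [1 + (1 − t)(D/E)] = 1.379 × [1 + (1 − 0.16) × 1.10]
    = 1.379 × [1 + 0.84 × 1.10] = 1.379 × 1.9240 = 2.6532
MRP = 6.6% − 1.0% = 5.60%
E(R) = R_f + β_L × MRP = 1.0% + 2.6532 × 5.6% = 15.86%

15.86%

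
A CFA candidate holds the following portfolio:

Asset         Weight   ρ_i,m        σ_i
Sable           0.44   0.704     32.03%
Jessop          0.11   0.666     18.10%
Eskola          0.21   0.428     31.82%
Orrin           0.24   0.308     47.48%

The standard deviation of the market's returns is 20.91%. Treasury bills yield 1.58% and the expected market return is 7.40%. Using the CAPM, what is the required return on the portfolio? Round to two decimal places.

β_Sable = 0.704 × 32.03% / 20.91% = 1.0784
β_Jessop = 0.666 × 18.10% / 20.91% = 0.5765
β_Eskola = 0.428 × 31.82% / 20.91% = 0.6513
β_Orrin = 0.308 × 47.48% / 20.91% = 0.6994
β_P = Σ w_i β_i = 0.44×1.0784 + 0.11×0.5765 + 0.21×0.6513 + 0.24×0.6994 = 0.8425
MRP = 7.40% − 1.58% = 5.82%
E(R_P) = R_f + β_P × MRP = 1.58% + 0.8425 × 5.82% = 6.48%

6.48%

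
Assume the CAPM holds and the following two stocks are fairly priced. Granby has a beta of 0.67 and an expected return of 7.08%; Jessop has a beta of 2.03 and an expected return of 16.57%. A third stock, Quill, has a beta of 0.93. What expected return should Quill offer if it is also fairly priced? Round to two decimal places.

MRP (SML slope) = (16.57% − 7.08%) / (2.03 − 0.67) = 9.49% / 1.36 = 6.9779%
R_f (intercept) = 7.08% − 0.67 × 6.9779% = 2.4048%
E(R_Quill) = R_f + β × MRP = 2.4048% + 0.93 × 6.9779% = 8.89%

8.89%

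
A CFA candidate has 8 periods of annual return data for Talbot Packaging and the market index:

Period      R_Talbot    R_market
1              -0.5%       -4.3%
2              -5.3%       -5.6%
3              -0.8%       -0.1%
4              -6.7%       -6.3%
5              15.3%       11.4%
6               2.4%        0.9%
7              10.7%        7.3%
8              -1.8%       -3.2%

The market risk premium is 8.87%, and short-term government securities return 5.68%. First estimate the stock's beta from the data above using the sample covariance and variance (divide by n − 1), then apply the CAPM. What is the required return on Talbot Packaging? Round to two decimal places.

Mean R_i = (-0.5 − 5.3 − 0.8 − 6.7 + 15.3 + 2.4 + 10.7 − 1.8) / 8 = 1.6625%
Mean R_m = (-4.3 − 5.6 − 0.1 − 6.3 + 11.4 + 0.9 + 7.3 − 3.2) / 8 = 0.0125%
Σ(R_i − R̄_i)(R_m − R̄_m) = 334.4038  ⇒  Cov = 334.4038 / 7 = 47.7720
Σ(R_m − R̄_m)² = 283.8488  ⇒  Var(R_m) = 283.8488 / 7 = 40.5498
β = Cov / Var(R_m) = 47.7720 / 40.5498 = 1.1781
E(R) = R_f + β × MRP = 5.68% + 1.1781 × 8.87% = 16.13%

16.13%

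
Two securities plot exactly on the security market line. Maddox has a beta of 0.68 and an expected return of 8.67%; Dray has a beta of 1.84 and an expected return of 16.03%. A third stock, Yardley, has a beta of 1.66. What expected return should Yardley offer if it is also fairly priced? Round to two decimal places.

MRP (SML slope) = (16.03% − 8.67%) / (1.84 − 0.68) = 7.36% / 1.16 = 6.3448%
R_f (intercept) = 8.67% − 0.68 × 6.3448% = 4.3555%
E(R_Yardley) = R_f + β × MRP = 4.3555% + 1.66 × 6.3448% = 14.89%

14.89%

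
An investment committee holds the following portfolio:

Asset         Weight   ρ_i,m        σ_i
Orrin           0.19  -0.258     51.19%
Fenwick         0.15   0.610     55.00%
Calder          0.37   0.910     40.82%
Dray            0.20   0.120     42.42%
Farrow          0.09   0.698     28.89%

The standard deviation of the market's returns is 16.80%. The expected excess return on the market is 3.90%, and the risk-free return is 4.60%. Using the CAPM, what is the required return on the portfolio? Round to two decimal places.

β_Orrin = -0.258 × 51.19% / 16.80% = -0.7861
β_Fenwick = 0.610 × 55.00% / 16.80% = 1.9970
β_Calder = 0.910 × 40.82% / 16.80% = 2.2111
β_Dray = 0.120 × 42.42% / 16.80% = 0.3030
β_Farrow = 0.698 × 28.89% / 16.80% = 1.2003
β_P = Σ w_i β_i = 0.19×-0.7861 + 0.15×1.9970 + 0.37×2.2111 + 0.20×0.3030 + 0.09×1.2003 = 1.1369
E(R_P) = R_f + β_P × MRP = 4.60% + 1.1369 × 3.90% = 9.03%

9.03%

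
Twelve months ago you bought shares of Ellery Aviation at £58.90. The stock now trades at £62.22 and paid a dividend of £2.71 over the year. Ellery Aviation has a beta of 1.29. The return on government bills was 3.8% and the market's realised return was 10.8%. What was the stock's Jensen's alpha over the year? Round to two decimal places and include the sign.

-2.59%

Realised HPR = (P1 + D1 − P0) / P0 = (62.22 + 2.71 − 58.90) / 58.90 = 6.03 / 58.90 = 10.2377%
MRP = 10.8% − 3.8% = 7.00%
CAPM required = R_f + β·MRP = 3.8% + 1.29 × 7.0% = 12.8300%
α = realised − required = 10.2377% − 12.8300% = -2.59%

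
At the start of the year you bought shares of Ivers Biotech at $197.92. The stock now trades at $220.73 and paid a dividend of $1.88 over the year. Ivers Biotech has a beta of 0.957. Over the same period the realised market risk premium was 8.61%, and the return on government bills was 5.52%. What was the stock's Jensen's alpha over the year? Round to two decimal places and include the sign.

-1.29%

Realised HPR = (P1 + D1 − P0) / P0 = (220.73 + 1.88 − 197.92) / 197.92 = 24.69 / 197.92 = 12.4747%
CAPM required = R_f + β·MRP = 5.52% + 0.957 × 8.61% = 13.75977%
α = realised − required = 12.4747% − 13.75977% = -1.29%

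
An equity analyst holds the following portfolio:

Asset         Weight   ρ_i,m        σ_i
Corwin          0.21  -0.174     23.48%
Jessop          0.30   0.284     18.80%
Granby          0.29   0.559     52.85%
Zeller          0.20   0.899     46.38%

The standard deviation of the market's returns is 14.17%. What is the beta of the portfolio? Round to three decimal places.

β_Corwin = -0.174 × 23.48% / 14.17% = -0.2883
β_Jessop = 0.284 × 18.80% / 14.17% = 0.3768
β_Granby = 0.559 × 52.85% / 14.17% = 2.0849
β_Zeller = 0.899 × 46.38% / 14.17% = 2.9425
β_P = Σ w_i β_i = 0.21×-0.2883 + 0.30×0.3768 + 0.29×2.0849 + 0.20×2.9425 = 1.2456

1.246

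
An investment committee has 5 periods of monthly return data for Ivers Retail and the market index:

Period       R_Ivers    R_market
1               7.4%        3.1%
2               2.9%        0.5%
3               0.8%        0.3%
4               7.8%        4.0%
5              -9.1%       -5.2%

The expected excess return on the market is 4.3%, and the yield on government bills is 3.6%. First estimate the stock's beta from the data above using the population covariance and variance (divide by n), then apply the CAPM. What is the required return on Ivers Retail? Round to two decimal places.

Mean R_i = (7.4 + 2.9 + 0.8 + 7.8 − 9.1) / 5 = 1.9600%
Mean R_m = (3.1 + 0.5 + 0.3 + 4.0 − 5.2) / 5 = 0.5400%
Σ(R_i − R̄_i)(R_m − R̄_m) = 97.8580  ⇒  Cov = 97.8580 / 5 = 19.5716
Σ(R_m − R̄_m)² = 51.5320  ⇒  Var(R_m) = 51.5320 / 5 = 10.3064
β = Cov / Var(R_m) = 19.5716 / 10.3064 = 1.8990
E(R) = R_f + β × MRP = 3.6% + 1.8990 × 4.3% = 11.77%

11.77%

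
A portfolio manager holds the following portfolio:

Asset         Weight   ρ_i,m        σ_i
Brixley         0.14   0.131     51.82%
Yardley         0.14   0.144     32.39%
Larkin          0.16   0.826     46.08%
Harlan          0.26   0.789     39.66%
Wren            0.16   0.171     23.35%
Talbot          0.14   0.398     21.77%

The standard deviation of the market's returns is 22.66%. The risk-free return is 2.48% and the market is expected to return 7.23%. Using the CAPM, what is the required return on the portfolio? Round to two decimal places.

6.19%

β_Brixley = 0.131 × 51.82% / 22.66% = 0.2996
β_Yardley = 0.144 × 32.39% / 22.66% = 0.2058
β_Larkin = 0.826 × 46.08% / 22.66% = 1.6797
β_Harlan = 0.789 × 39.66% / 22.66% = 1.3809
β_Wren = 0.171 × 23.35% / 22.66% = 0.1762
β_Talbot = 0.398 × 21.77% / 22.66% = 0.3824
β_P = Σ w_i β_i = 0.14×0.2996 + 0.14×0.2058 + 0.16×1.6797 + 0.26×1.3809 + 0.16×0.1762 + 0.14×0.3824 = 0.7803
MRP = 7.23% − 2.48% = 4.75%
E(R_P) = R_f + β_P × MRP = 2.48% + 0.7803 × 4.75% = 6.19%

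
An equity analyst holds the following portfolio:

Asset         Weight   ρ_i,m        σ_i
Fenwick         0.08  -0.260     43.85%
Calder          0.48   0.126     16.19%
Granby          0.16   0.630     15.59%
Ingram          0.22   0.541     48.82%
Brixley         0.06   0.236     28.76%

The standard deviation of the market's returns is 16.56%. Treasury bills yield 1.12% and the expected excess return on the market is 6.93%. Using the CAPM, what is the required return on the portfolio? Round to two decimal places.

β_Fenwick = -0.260 × 43.85% / 16.56% = -0.6885
β_Calder = 0.126 × 16.19% / 16.56% = 0.1232
β_Granby = 0.630 × 15.59% / 16.56% = 0.5931
β_Ingram = 0.541 × 48.82% / 16.56% = 1.5949
β_Brixley = 0.236 × 28.76% / 16.56% = 0.4099
β_P = Σ w_i β_i = 0.08×-0.6885 + 0.48×0.1232 + 0.16×0.5931 + 0.22×1.5949 + 0.06×0.4099 = 0.4744
E(R_P) = R_f + β_P × MRP = 1.12% + 0.4744 × 6.93% = 4.41%

4.41%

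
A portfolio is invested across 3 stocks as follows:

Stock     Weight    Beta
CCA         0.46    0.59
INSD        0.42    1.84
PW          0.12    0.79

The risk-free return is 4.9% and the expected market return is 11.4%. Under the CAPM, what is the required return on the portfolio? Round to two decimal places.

12.30%

β_P = Σ w_i β_i = 0.46×0.59 + 0.42×1.84 + 0.12×0.79 = 1.1390
MRP = 11.4% − 4.9% = 6.50%
E(R_P) = R_f + β_P × MRP = 4.9% + 1.1390 × 6.5% = 12.30%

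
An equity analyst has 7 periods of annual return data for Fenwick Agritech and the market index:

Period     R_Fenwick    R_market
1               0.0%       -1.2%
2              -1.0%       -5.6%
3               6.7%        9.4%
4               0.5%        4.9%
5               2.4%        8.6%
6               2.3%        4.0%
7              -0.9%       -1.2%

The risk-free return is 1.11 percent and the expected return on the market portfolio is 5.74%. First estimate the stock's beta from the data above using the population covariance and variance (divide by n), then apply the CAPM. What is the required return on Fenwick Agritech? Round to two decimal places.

Mean R_i = (0.0 − 1.0 + 6.7 + 0.5 + 2.4 + 2.3 − 0.9) / 7 = 1.4286%
Mean R_m = (-1.2 − 5.6 + 9.4 + 4.9 + 8.6 + 4.0 − 1.2) / 7 = 2.7000%
Σ(R_i − R̄_i)(R_m − R̄_m) = 74.9500  ⇒  Cov = 74.9500 / 7 = 10.7071
Σ(R_m − R̄_m)² = 185.5400  ⇒  Var(R_m) = 185.5400 / 7 = 26.5057
β = Cov / Var(R_m) = 10.7071 / 26.5057 = 0.4040
MRP = 5.74% − 1.11% = 4.63%
E(R) = R_f + β × MRP = 1.11% + 0.4040 × 4.63% = 2.98%

2.98%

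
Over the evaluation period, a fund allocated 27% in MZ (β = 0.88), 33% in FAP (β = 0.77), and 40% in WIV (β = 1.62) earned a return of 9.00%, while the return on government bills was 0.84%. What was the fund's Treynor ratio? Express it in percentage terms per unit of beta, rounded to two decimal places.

β_P = 0.27×0.88 + 0.33×0.77 + 0.40×1.62 = 1.1397
Treynor = (R_P − R_f) / β_P = (9.00% − 0.84%) / 1.1397 = 8.16% / 1.1397 = 7.16%

7.16%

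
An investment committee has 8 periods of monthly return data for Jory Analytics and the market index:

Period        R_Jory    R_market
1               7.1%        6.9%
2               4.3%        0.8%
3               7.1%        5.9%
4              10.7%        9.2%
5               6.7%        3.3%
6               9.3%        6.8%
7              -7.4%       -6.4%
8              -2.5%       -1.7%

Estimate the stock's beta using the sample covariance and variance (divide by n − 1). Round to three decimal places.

Mean R_i = (7.1 + 4.3 + 7.1 + 10.7 + 6.7 + 9.3 − 7.4 − 2.5) / 8 = 4.4125%
Mean R_m = (6.9 + 0.8 + 5.9 + 9.2 + 3.3 + 6.8 − 6.4 − 1.7) / 8 = 3.1000%
Σ(R_i − R̄_i)(R_m − R̄_m) = 220.2900  ⇒  Cov = 220.2900 / 7 = 31.4700
Σ(R_m − R̄_m)² = 191.8000  ⇒  Var(R_m) = 191.8000 / 7 = 27.4000
β = Cov / Var(R_m) = 31.4700 / 27.4000 = 1.1485

1.149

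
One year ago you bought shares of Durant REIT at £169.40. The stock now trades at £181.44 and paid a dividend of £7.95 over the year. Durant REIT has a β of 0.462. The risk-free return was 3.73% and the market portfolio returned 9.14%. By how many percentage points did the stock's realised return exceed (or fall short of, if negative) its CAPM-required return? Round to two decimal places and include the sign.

Realised HPR = (P1 + D1 − P0) / P0 = (181.44 + 7.95 − 169.40) / 169.40 = 19.99 / 169.40 = 11.8005%
MRP = 9.14% − 3.73% = 5.41%
CAPM required = R_f + β·MRP = 3.73% + 0.462 × 5.41% = 6.22942%
α = realised − required = 11.8005% − 6.22942% = +5.57%

+5.57%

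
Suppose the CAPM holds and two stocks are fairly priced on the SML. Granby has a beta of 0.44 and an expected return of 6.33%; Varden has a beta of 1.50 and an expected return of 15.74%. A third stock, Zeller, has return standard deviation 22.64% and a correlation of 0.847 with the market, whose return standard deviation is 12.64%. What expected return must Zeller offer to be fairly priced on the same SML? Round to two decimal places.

15.89%

MRP = (15.74% − 6.33%) / (1.50 − 0.44) = 8.8774%
R_f = 6.33% − 0.44 × 8.8774% = 2.4239%
β_Zeller = ρ·σ_i/σ_m = 0.847 × 22.64 / 12.64 = 1.5171
E(R_Zeller) = R_f + β × MRP = 2.4239% + 1.5171 × 8.8774% = 15.89%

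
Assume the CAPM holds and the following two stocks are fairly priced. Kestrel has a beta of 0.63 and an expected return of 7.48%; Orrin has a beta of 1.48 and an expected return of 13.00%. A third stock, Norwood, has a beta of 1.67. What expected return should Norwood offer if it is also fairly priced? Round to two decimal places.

14.23%

MRP (SML slope) = (13.00% − 7.48%) / (1.48 − 0.63) = 5.52% / 0.85 = 6.4941%
R_f (intercept) = 7.48% − 0.63 × 6.4941% = 3.3887%
E(R_Norwood) = R_f + β × MRP = 3.3887% + 1.67 × 6.4941% = 14.23%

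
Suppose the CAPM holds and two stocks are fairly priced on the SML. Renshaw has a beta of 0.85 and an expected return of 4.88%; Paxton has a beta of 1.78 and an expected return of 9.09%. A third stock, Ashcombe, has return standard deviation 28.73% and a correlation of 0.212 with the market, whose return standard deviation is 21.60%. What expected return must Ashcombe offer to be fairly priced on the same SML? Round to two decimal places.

MRP = (9.09% − 4.88%) / (1.78 − 0.85) = 4.5269%
R_f = 4.88% − 0.85 × 4.5269% = 1.0321%
β_Ashcombe = ρ·σ_i/σ_m = 0.212 × 28.73 / 21.60 = 0.2820
E(R_Ashcombe) = R_f + β × MRP = 1.0321% + 0.2820 × 4.5269% = 2.31%

2.31%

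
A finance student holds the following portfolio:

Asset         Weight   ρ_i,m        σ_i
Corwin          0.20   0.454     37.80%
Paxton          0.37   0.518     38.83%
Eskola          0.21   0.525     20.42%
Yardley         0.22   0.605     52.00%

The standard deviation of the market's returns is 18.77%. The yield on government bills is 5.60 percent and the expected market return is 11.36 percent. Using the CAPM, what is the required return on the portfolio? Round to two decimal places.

11.75%

β_Corwin = 0.454 × 37.80% / 18.77% = 0.9143
β_Paxton = 0.518 × 38.83% / 18.77% = 1.0716
β_Eskola = 0.525 × 20.42% / 18.77% = 0.5712
β_Yardley = 0.605 × 52.00% / 18.77% = 1.6761
β_P = Σ w_i β_i = 0.20×0.9143 + 0.37×1.0716 + 0.21×0.5712 + 0.22×1.6761 = 1.0680
MRP = 11.36% − 5.60% = 5.76%
E(R_P) = R_f + β_P × MRP = 5.60% + 1.0680 × 5.76% = 11.75%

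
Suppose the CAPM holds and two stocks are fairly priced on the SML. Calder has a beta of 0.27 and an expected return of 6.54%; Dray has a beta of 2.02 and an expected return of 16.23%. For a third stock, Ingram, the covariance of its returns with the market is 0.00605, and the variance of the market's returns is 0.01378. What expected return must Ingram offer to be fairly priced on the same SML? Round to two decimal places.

7.48%

MRP = (16.23% − 6.54%) / (2.02 − 0.27) = 5.5371%
R_f = 6.54% − 0.27 × 5.5371% = 5.0450%
β_Ingram = Cov / Var(R_m) = 0.00605 / 0.01378 = 0.4390
E(R_Ingram) = R_f + β × MRP = 5.0450% + 0.4390 × 5.5371% = 7.48%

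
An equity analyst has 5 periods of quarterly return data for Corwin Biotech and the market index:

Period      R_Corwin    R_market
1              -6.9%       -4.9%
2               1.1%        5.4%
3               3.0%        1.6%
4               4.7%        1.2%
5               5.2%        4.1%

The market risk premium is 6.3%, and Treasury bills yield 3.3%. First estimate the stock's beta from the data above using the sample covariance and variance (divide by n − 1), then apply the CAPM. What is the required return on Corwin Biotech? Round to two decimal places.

Mean R_i = (-6.9 + 1.1 + 3.0 + 4.7 + 5.2) / 5 = 1.4200%
Mean R_m = (-4.9 + 5.4 + 1.6 + 1.2 + 4.1) / 5 = 1.4800%
Σ(R_i − R̄_i)(R_m − R̄_m) = 61.0020  ⇒  Cov = 61.0020 / 4 = 15.2505
Σ(R_m − R̄_m)² = 63.0280  ⇒  Var(R_m) = 63.0280 / 4 = 15.7570
β = Cov / Var(R_m) = 15.2505 / 15.7570 = 0.9679
E(R) = R_f + β × MRP = 3.3% + 0.9679 × 6.3% = 9.40%

9.40%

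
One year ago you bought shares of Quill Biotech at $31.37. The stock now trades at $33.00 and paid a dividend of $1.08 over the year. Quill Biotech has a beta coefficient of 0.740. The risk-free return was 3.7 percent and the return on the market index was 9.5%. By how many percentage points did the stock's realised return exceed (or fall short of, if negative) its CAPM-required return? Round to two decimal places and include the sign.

+0.65%

Realised HPR = (P1 + D1 − P0) / P0 = (33.00 + 1.08 − 31.37) / 31.37 = 2.71 / 31.37 = 8.6388%
MRP = 9.5% − 3.7% = 5.80%
CAPM required = R_f + β·MRP = 3.7% + 0.740 × 5.8% = 7.9920%
α = realised − required = 8.6388% − 7.9920% = +0.65%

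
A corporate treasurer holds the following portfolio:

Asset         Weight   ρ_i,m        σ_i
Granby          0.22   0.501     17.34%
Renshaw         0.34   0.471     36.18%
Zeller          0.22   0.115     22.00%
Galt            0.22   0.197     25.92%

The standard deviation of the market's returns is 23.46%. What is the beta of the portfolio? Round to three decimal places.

β_Granby = 0.501 × 17.34% / 23.46% = 0.3703
β_Renshaw = 0.471 × 36.18% / 23.46% = 0.7264
β_Zeller = 0.115 × 22.00% / 23.46% = 0.1078
β_Galt = 0.197 × 25.92% / 23.46% = 0.2177
β_P = Σ w_i β_i = 0.22×0.3703 + 0.34×0.7264 + 0.22×0.1078 + 0.22×0.2177 = 0.4001

0.400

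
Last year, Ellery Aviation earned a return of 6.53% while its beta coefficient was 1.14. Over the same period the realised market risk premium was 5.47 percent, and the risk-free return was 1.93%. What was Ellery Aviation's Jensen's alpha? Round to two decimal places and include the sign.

CAPM benchmark = R_f + β(R_m − R_f) = 1.93% + 1.14 × 5.47% = 8.1658%
α = actual − benchmark = 6.53% − 8.1658% = -1.64%

-1.64%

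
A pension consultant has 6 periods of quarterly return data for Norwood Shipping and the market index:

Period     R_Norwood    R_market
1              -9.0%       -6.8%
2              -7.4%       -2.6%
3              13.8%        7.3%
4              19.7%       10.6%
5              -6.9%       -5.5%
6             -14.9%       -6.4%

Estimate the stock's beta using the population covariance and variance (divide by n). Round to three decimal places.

1.808

Mean R_i = (-9.0 − 7.4 + 13.8 + 19.7 − 6.9 − 14.9) / 6 = -0.7833%
Mean R_m = (-6.8 − 2.6 + 7.3 + 10.6 − 5.5 − 6.4) / 6 = -0.5667%
Σ(R_i − R̄_i)(R_m − R̄_m) = 520.6467  ⇒  Cov = 520.6467 / 6 = 86.7745
Σ(R_m − R̄_m)² = 287.9333  ⇒  Var(R_m) = 287.9333 / 6 = 47.9889
β = Cov / Var(R_m) = 86.7745 / 47.9889 = 1.8082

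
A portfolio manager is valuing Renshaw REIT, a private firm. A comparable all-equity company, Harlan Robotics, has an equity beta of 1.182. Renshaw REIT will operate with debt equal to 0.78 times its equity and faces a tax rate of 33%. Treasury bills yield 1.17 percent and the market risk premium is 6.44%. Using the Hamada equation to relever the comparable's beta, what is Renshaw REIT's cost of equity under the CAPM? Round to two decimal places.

12.76%

β_L = β_U × [1 + (1 − t)(D/E)] = 1.182 × [1 + (1 − 0.33) × 0.78]
    = 1.182 × [1 + 0.67 × 0.78] = 1.182 × 1.5226 = 1.7997
E(R) = R_f + β_L × MRP = 1.17% + 1.7997 × 6.44% = 12.76%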